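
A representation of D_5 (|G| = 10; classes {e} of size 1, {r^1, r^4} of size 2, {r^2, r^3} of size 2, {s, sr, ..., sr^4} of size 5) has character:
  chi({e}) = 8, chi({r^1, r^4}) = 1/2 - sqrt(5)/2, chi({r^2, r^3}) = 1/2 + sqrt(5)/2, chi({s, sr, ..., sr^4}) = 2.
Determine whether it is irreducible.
Not irreducible (reducible): <chi, chi> = 9 > 1.

Derivation: <chi, chi> = (1/|G|) sum_C |C| * |chi(C)|^2 = (1/10)[1*|8|^2 + 2*|1/2 - sqrt(5)/2|^2 + 2*|1/2 + sqrt(5)/2|^2 + 5*|2|^2]
  = (1/10)[(64) + (3 - sqrt(5)) + (sqrt(5) + 3) + (20)] = 90/10 = 9.
A character is irreducible iff <chi, chi> = 1, so this representation is reducible.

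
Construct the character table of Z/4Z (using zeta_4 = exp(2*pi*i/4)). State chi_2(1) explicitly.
Character table of Z/4Z (irreps indexed chi_0,...,chi_3 with chi_k(m) = zeta_4^(k*m), zeta_4 = exp(2*pi*i/4)):
  irrep \ class  {0} (size 1)  {1} (size 1)  {2} (size 1)  {3} (size 1)
  chi_0          1             1             1             1           
  chi_1          1             I             -1            -I          
  chi_2          1             -1            1             -1          
  chi_3          1             -I            -1            I           

Spot check: chi_2(1) = zeta_4^(2*1) = zeta_4^2 = -1.

Explanation: Z/4Z is abelian, so all 4 irreducible complex representations are 1-dimensional. They are given by chi_k(m) = zeta_4^(k*m) for k = 0,...,3. Row orthogonality: sum_m chi_k(m) conj(chi_l(m)) = 4 * [k = l].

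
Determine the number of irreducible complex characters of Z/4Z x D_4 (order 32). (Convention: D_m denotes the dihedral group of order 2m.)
20

The number of irreducible complex representations of a finite group equals its number of conjugacy classes. For a direct product, #classes(G x H) = #classes(G) * #classes(H). Z/4Z has 4 classes (abelian), D_4 has 5 classes, so 4 * 5 = 20, so Z/4Z x D_4 (order 32) has exactly 20 irreducible complex representations.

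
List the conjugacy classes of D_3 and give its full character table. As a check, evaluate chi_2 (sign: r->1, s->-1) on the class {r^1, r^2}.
Conjugacy classes: {e} of size 1, {r^1, r^2} of size 2, {s, sr, ..., sr^2} of size 3.
Character table:
  irrep \ class              {e} (size 1)  {r^1, r^2} (size 2)  {s, sr, ..., sr^2} (size 3)
  chi_1 (triv)               1             1                    1                          
  chi_2 (sign: r->1, s->-1)  1             1                    -1                         
  chi_3 (2d, j=1)            2             -1                   0                          

Spot check: chi_2 (sign: r->1, s->-1) on {r^1, r^2} = 1.

Solution. D_3 has order 2*3 = 6 with 3 conjugacy classes, hence 3 irreducibles. Sum of squared dims 1 + 1 + 4 = 6 = |G|. Linear characters come from the abelianisation; the 2-dimensional irreps have character r^k -> 2*cos(2*pi*j*k/3), reflections -> 0.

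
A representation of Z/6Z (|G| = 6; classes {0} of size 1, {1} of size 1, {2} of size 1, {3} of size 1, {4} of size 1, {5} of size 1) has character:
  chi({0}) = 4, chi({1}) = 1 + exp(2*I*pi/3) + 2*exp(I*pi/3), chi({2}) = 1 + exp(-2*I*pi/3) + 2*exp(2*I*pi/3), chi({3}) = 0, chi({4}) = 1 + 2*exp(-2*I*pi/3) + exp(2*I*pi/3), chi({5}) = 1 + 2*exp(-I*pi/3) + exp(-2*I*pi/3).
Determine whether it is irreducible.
Not irreducible (reducible): <chi, chi> = 6 > 1.

Why: <chi, chi> = (1/|G|) sum_C |C| * |chi(C)|^2 = (1/6)[1*|4|^2 + 1*|1 + exp(2*I*pi/3) + 2*exp(I*pi/3)|^2 + 1*|1 + exp(-2*I*pi/3) + 2*exp(2*I*pi/3)|^2 + 1*|0|^2 + 1*|1 + 2*exp(-2*I*pi/3) + exp(2*I*pi/3)|^2 + 1*|1 + 2*exp(-I*pi/3) + exp(-2*I*pi/3)|^2]
  = (1/6)[(16) + (9) + (1) + (0) + (1) + (9)] = 36/6 = 6.
(Exp terms are combined using exp(i*s)*conj(exp(i*t)) = exp(i*(s-t)), and sums of them are collapsed using the identity that for every m > 1 the m distinct m-th roots of unity sum to 0, e.g. 1 + exp(2*I*pi/3) + exp(-2*I*pi/3) = 0.)
A character is irreducible iff <chi, chi> = 1, so this representation is reducible.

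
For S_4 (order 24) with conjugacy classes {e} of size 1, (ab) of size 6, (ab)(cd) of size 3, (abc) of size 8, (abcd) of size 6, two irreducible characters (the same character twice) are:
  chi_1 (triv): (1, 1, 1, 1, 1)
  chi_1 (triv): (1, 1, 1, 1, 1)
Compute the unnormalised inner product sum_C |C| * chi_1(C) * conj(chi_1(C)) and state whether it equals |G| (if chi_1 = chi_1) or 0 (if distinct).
Sum = 24 = |G| = 24; so <chi_1, chi_1> = 1 (norm-1 confirms irreducibility).

Details: Compute term by term over conjugacy classes (|C| * chi_1(C) * conj(chi_1(C))):
  1*(1)*conj(1) + 6*(1)*conj(1) + 3*(1)*conj(1) + 8*(1)*conj(1) + 6*(1)*conj(1)
  = (1) + (6) + (3) + (8) + (6)
  = 24.
Dividing by |G| = 24 gives 24/24 = 1, matching the row-orthogonality relation <chi_1, chi_1> = [chi_1 = chi_1].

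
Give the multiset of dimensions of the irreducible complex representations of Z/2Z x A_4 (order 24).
Dimensions: 1, 1, 1, 1, 1, 1, 3, 3

Working: There are 8 irreducibles (= number of conjugacy classes). Their dimensions d_i satisfy sum d_i^2 = |G| = 24: 1 + 1 + 1 + 1 + 1 + 1 + 9 + 9 = 24. (For the product with Z/2Z: each of the 2 1-dim characters of Z/2Z tensors with each irrep of A_4, giving 2 copies of each A_4-dimension.)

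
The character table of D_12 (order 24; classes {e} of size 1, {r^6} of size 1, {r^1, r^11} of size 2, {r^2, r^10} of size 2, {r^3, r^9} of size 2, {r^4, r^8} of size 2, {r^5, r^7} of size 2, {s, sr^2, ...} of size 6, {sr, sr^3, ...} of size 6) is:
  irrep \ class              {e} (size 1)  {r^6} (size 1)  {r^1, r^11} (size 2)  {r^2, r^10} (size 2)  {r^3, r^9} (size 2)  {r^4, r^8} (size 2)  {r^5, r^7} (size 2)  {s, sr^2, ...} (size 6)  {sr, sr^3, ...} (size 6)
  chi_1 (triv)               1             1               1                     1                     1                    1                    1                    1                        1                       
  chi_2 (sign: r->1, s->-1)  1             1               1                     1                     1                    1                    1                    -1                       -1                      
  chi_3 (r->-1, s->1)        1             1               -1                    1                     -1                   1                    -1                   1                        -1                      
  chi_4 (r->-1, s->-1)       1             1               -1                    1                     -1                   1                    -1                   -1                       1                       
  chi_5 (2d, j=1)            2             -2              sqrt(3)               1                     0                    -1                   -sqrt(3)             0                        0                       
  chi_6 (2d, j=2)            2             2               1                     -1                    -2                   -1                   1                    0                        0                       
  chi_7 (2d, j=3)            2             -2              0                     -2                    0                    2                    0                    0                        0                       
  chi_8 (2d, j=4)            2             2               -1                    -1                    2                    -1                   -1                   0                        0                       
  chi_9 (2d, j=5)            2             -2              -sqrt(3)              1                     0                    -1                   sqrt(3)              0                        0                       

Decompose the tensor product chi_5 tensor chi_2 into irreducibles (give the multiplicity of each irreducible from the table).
chi_5 tensor chi_2 = chi_5 (all other irreducibles have multiplicity 0).

Details: The character of a tensor product is the pointwise product (chi_5 * chi_2)(C) = chi_5(C) * chi_2(C):
  {e}: (2)*(1), {r^6}: (-2)*(1), {r^1, r^11}: (sqrt(3))*(1), {r^2, r^10}: (1)*(1), {r^3, r^9}: (0)*(1), {r^4, r^8}: (-1)*(1), {r^5, r^7}: (-sqrt(3))*(1), {s, sr^2, ...}: (0)*(-1), {sr, sr^3, ...}: (0)*(-1)
so (chi_5 * chi_2) takes values
  {e} -> 2, {r^6} -> -2, {r^1, r^11} -> sqrt(3), {r^2, r^10} -> 1, {r^3, r^9} -> 0, {r^4, r^8} -> -1, {r^5, r^7} -> -sqrt(3), {s, sr^2, ...} -> 0, {sr, sr^3, ...} -> 0.
Now take the inner product of this character with each irreducible chi from the table, <chi_5*chi_2, chi> = (1/24) sum_C |C| (chi_5*chi_2)(C) conj(chi(C)):
  <chi_5*chi_2, chi_1> = (1/24)[1*(2)*conj(1) + 1*(-2)*conj(1) + 2*(sqrt(3))*conj(1) + 2*(1)*conj(1) + 2*(0)*conj(1) + 2*(-1)*conj(1) + 2*(-sqrt(3))*conj(1) + 6*(0)*conj(1) + 6*(0)*conj(1)]
      = (1/24)[(2) + (-2) + (2*sqrt(3)) + (2) + (0) + (-2) + (-2*sqrt(3)) + (0) + (0)] = 0/24 = 0
  <chi_5*chi_2, chi_2> = (1/24)[1*(2)*conj(1) + 1*(-2)*conj(1) + 2*(sqrt(3))*conj(1) + 2*(1)*conj(1) + 2*(0)*conj(1) + 2*(-1)*conj(1) + 2*(-sqrt(3))*conj(1) + 6*(0)*conj(-1) + 6*(0)*conj(-1)]
      = (1/24)[(2) + (-2) + (2*sqrt(3)) + (2) + (0) + (-2) + (-2*sqrt(3)) + (0) + (0)] = 0/24 = 0
  <chi_5*chi_2, chi_3> = (1/24)[1*(2)*conj(1) + 1*(-2)*conj(1) + 2*(sqrt(3))*conj(-1) + 2*(1)*conj(1) + 2*(0)*conj(-1) + 2*(-1)*conj(1) + 2*(-sqrt(3))*conj(-1) + 6*(0)*conj(1) + 6*(0)*conj(-1)]
      = (1/24)[(2) + (-2) + (-2*sqrt(3)) + (2) + (0) + (-2) + (2*sqrt(3)) + (0) + (0)] = 0/24 = 0
  <chi_5*chi_2, chi_4> = (1/24)[1*(2)*conj(1) + 1*(-2)*conj(1) + 2*(sqrt(3))*conj(-1) + 2*(1)*conj(1) + 2*(0)*conj(-1) + 2*(-1)*conj(1) + 2*(-sqrt(3))*conj(-1) + 6*(0)*conj(-1) + 6*(0)*conj(1)]
      = (1/24)[(2) + (-2) + (-2*sqrt(3)) + (2) + (0) + (-2) + (2*sqrt(3)) + (0) + (0)] = 0/24 = 0
  <chi_5*chi_2, chi_5> = (1/24)[1*(2)*conj(2) + 1*(-2)*conj(-2) + 2*(sqrt(3))*conj(sqrt(3)) + 2*(1)*conj(1) + 2*(0)*conj(0) + 2*(-1)*conj(-1) + 2*(-sqrt(3))*conj(-sqrt(3)) + 6*(0)*conj(0) + 6*(0)*conj(0)]
      = (1/24)[(4) + (4) + (6) + (2) + (0) + (2) + (6) + (0) + (0)] = 24/24 = 1
  <chi_5*chi_2, chi_6> = (1/24)[1*(2)*conj(2) + 1*(-2)*conj(2) + 2*(sqrt(3))*conj(1) + 2*(1)*conj(-1) + 2*(0)*conj(-2) + 2*(-1)*conj(-1) + 2*(-sqrt(3))*conj(1) + 6*(0)*conj(0) + 6*(0)*conj(0)]
      = (1/24)[(4) + (-4) + (2*sqrt(3)) + (-2) + (0) + (2) + (-2*sqrt(3)) + (0) + (0)] = 0/24 = 0
  <chi_5*chi_2, chi_7> = (1/24)[1*(2)*conj(2) + 1*(-2)*conj(-2) + 2*(sqrt(3))*conj(0) + 2*(1)*conj(-2) + 2*(0)*conj(0) + 2*(-1)*conj(2) + 2*(-sqrt(3))*conj(0) + 6*(0)*conj(0) + 6*(0)*conj(0)]
      = (1/24)[(4) + (4) + (0) + (-4) + (0) + (-4) + (0) + (0) + (0)] = 0/24 = 0
  <chi_5*chi_2, chi_8> = (1/24)[1*(2)*conj(2) + 1*(-2)*conj(2) + 2*(sqrt(3))*conj(-1) + 2*(1)*conj(-1) + 2*(0)*conj(2) + 2*(-1)*conj(-1) + 2*(-sqrt(3))*conj(-1) + 6*(0)*conj(0) + 6*(0)*conj(0)]
      = (1/24)[(4) + (-4) + (-2*sqrt(3)) + (-2) + (0) + (2) + (2*sqrt(3)) + (0) + (0)] = 0/24 = 0
  <chi_5*chi_2, chi_9> = (1/24)[1*(2)*conj(2) + 1*(-2)*conj(-2) + 2*(sqrt(3))*conj(-sqrt(3)) + 2*(1)*conj(1) + 2*(0)*conj(0) + 2*(-1)*conj(-1) + 2*(-sqrt(3))*conj(sqrt(3)) + 6*(0)*conj(0) + 6*(0)*conj(0)]
      = (1/24)[(4) + (4) + (-6) + (2) + (0) + (2) + (-6) + (0) + (0)] = 0/24 = 0
Hence the multiplicities are chi_5: 1. Dimension check: dim(chi_5)*dim(chi_2) = 2*1 = 2 and sum (mult * dim) = 1*2 = 2.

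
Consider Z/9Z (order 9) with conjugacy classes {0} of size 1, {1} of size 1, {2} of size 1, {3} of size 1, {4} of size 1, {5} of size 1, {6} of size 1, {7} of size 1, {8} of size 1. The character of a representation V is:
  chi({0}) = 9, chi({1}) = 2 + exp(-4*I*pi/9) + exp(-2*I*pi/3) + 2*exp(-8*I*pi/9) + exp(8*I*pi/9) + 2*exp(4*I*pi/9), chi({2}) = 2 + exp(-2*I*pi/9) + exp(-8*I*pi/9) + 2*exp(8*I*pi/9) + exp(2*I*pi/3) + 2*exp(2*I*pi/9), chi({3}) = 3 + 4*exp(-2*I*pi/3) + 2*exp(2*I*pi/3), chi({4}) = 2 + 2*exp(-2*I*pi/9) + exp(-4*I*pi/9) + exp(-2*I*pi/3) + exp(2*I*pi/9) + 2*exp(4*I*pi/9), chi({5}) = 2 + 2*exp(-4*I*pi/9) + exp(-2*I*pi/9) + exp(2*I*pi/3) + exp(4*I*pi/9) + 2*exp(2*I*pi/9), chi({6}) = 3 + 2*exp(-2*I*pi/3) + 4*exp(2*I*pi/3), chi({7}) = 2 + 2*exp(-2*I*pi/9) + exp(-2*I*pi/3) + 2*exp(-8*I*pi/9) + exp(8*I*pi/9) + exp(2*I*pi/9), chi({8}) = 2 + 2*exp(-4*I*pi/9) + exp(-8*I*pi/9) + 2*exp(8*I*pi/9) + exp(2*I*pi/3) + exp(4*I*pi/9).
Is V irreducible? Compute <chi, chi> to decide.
Not irreducible (reducible): <chi, chi> = 15 > 1.

Proof sketch: <chi, chi> = (1/|G|) sum_C |C| * |chi(C)|^2 = (1/9)[1*|9|^2 + 1*|2 + exp(-4*I*pi/9) + exp(-2*I*pi/3) + 2*exp(-8*I*pi/9) + exp(8*I*pi/9) + 2*exp(4*I*pi/9)|^2 + 1*|2 + exp(-2*I*pi/9) + exp(-8*I*pi/9) + 2*exp(8*I*pi/9) + exp(2*I*pi/3) + 2*exp(2*I*pi/9)|^2 + 1*|3 + 4*exp(-2*I*pi/3) + 2*exp(2*I*pi/3)|^2 + 1*|2 + 2*exp(-2*I*pi/9) + exp(-4*I*pi/9) + exp(-2*I*pi/3) + exp(2*I*pi/9) + 2*exp(4*I*pi/9)|^2 + 1*|2 + 2*exp(-4*I*pi/9) + exp(-2*I*pi/9) + exp(2*I*pi/3) + exp(4*I*pi/9) + 2*exp(2*I*pi/9)|^2 + 1*|3 + 2*exp(-2*I*pi/3) + 4*exp(2*I*pi/3)|^2 + 1*|2 + 2*exp(-2*I*pi/9) + exp(-2*I*pi/3) + 2*exp(-8*I*pi/9) + exp(8*I*pi/9) + exp(2*I*pi/9)|^2 + 1*|2 + 2*exp(-4*I*pi/9) + exp(-8*I*pi/9) + 2*exp(8*I*pi/9) + exp(2*I*pi/3) + exp(4*I*pi/9)|^2]
  = (1/9)[(81) + (15 + 11*exp(-4*I*pi/9) + 7*exp(-2*I*pi/3) + 10*exp(-8*I*pi/9) + 5*exp(-2*I*pi/9) + 5*exp(2*I*pi/9) + 10*exp(8*I*pi/9) + 7*exp(2*I*pi/3) + 11*exp(4*I*pi/9)) + (15 + 10*exp(-2*I*pi/9) + 7*exp(-2*I*pi/3) + 5*exp(-4*I*pi/9) + 11*exp(-8*I*pi/9) + 11*exp(8*I*pi/9) + 5*exp(4*I*pi/9) + 7*exp(2*I*pi/3) + 10*exp(2*I*pi/9)) + (3) + (15 + 10*exp(-4*I*pi/9) + 11*exp(-2*I*pi/9) + 7*exp(-2*I*pi/3) + 5*exp(-8*I*pi/9) + 5*exp(8*I*pi/9) + 7*exp(2*I*pi/3) + 11*exp(2*I*pi/9) + 10*exp(4*I*pi/9)) + (15 + 10*exp(-4*I*pi/9) + 11*exp(-2*I*pi/9) + 7*exp(-2*I*pi/3) + 5*exp(-8*I*pi/9) + 5*exp(8*I*pi/9) + 7*exp(2*I*pi/3) + 11*exp(2*I*pi/9) + 10*exp(4*I*pi/9)) + (3) + (15 + 10*exp(-2*I*pi/9) + 7*exp(-2*I*pi/3) + 5*exp(-4*I*pi/9) + 11*exp(-8*I*pi/9) + 11*exp(8*I*pi/9) + 5*exp(4*I*pi/9) + 7*exp(2*I*pi/3) + 10*exp(2*I*pi/9)) + (15 + 11*exp(-4*I*pi/9) + 7*exp(-2*I*pi/3) + 10*exp(-8*I*pi/9) + 5*exp(-2*I*pi/9) + 5*exp(2*I*pi/9) + 10*exp(8*I*pi/9) + 7*exp(2*I*pi/3) + 11*exp(4*I*pi/9))] = 135/9 = 15.
(Exp terms are combined using exp(i*s)*conj(exp(i*t)) = exp(i*(s-t)), and sums of them are collapsed using the identity that for every m > 1 the m distinct m-th roots of unity sum to 0, e.g. 1 + exp(2*I*pi/3) + exp(-2*I*pi/3) = 0.)
A character is irreducible iff <chi, chi> = 1, so this representation is reducible.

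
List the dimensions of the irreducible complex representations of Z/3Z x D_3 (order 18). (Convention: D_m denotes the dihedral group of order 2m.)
Dimensions: 1, 1, 1, 1, 1, 1, 2, 2, 2

Working: There are 9 irreducibles (= number of conjugacy classes). Their dimensions d_i satisfy sum d_i^2 = |G| = 18: 1 + 1 + 1 + 1 + 1 + 1 + 4 + 4 + 4 = 18. (For the product with Z/3Z: each of the 3 1-dim characters of Z/3Z tensors with each irrep of D_3, giving 3 copies of each D_3-dimension.)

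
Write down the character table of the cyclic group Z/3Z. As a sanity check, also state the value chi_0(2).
Character table of Z/3Z (irreps indexed chi_0,...,chi_2 with chi_k(m) = zeta_3^(k*m), zeta_3 = exp(2*pi*i/3)):
  irrep \ class  {0} (size 1)  {1} (size 1)    {2} (size 1)  
  chi_0          1             1               1             
  chi_1          1             exp(2*I*pi/3)   exp(-2*I*pi/3)
  chi_2          1             exp(-2*I*pi/3)  exp(2*I*pi/3) 

Spot check: chi_0(2) = zeta_3^(0*2) = zeta_3^0 = 1.

Derivation: Z/3Z is abelian, so all 3 irreducible complex representations are 1-dimensional. They are given by chi_k(m) = zeta_3^(k*m) for k = 0,...,2. Row orthogonality: sum_m chi_k(m) conj(chi_l(m)) = 3 * [k = l].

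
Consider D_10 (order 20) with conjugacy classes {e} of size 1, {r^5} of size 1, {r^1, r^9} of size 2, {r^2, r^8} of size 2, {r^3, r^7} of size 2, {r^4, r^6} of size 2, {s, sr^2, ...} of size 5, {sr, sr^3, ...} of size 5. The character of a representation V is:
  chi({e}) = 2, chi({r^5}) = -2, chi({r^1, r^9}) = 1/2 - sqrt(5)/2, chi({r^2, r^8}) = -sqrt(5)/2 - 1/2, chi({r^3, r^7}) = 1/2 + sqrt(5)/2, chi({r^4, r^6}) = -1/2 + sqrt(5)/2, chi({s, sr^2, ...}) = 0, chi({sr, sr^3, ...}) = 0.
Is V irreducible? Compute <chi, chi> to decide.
Irreducible: <chi, chi> = 1.

Explanation: <chi, chi> = (1/|G|) sum_C |C| * |chi(C)|^2 = (1/20)[1*|2|^2 + 1*|-2|^2 + 2*|1/2 - sqrt(5)/2|^2 + 2*|-sqrt(5)/2 - 1/2|^2 + 2*|1/2 + sqrt(5)/2|^2 + 2*|-1/2 + sqrt(5)/2|^2 + 5*|0|^2 + 5*|0|^2]
  = (1/20)[(4) + (4) + (3 - sqrt(5)) + (sqrt(5) + 3) + (sqrt(5) + 3) + (3 - sqrt(5)) + (0) + (0)] = 20/20 = 1.
A character is irreducible iff <chi, chi> = 1, so this representation is irreducible.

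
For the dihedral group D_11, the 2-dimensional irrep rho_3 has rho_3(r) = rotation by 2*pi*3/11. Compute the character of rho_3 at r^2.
chi_{rho_3}(r^2) = 2*cos(2*pi*3*2/11) = -2*cos(pi/11)

Proof sketch: rho_3(r^2) is rotation by angle 2*pi*3*2/11, whose trace is 2*cos(2*pi*3*2/11) = -2*cos(pi/11).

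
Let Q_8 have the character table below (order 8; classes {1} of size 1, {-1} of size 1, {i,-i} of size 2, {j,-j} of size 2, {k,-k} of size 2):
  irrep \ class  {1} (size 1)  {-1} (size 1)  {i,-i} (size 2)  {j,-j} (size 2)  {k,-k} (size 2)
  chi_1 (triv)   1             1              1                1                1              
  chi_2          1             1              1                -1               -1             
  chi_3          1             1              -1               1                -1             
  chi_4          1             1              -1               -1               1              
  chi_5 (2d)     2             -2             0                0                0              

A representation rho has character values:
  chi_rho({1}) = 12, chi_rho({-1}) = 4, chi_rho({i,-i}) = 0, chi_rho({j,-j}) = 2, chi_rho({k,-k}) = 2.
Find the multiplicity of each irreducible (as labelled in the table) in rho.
Multiplicities: chi_1: 3, chi_2: 1, chi_3: 2, chi_4: 2, chi_5: 2.

Solution. Use <chi_rho, chi> = (1/|G|) sum_C |C| * chi_rho(C) * conj(chi(C)) with |G| = 8 for each irreducible chi in the table:
  <chi_rho, chi_1> = (1/8)[1*(12)*conj(1) + 1*(4)*conj(1) + 2*(0)*conj(1) + 2*(2)*conj(1) + 2*(2)*conj(1)]
      = (1/8)[(12) + (4) + (0) + (4) + (4)] = 24/8 = 3
  <chi_rho, chi_2> = (1/8)[1*(12)*conj(1) + 1*(4)*conj(1) + 2*(0)*conj(1) + 2*(2)*conj(-1) + 2*(2)*conj(-1)]
      = (1/8)[(12) + (4) + (0) + (-4) + (-4)] = 8/8 = 1
  <chi_rho, chi_3> = (1/8)[1*(12)*conj(1) + 1*(4)*conj(1) + 2*(0)*conj(-1) + 2*(2)*conj(1) + 2*(2)*conj(-1)]
      = (1/8)[(12) + (4) + (0) + (4) + (-4)] = 16/8 = 2
  <chi_rho, chi_4> = (1/8)[1*(12)*conj(1) + 1*(4)*conj(1) + 2*(0)*conj(-1) + 2*(2)*conj(-1) + 2*(2)*conj(1)]
      = (1/8)[(12) + (4) + (0) + (-4) + (4)] = 16/8 = 2
  <chi_rho, chi_5> = (1/8)[1*(12)*conj(2) + 1*(4)*conj(-2) + 2*(0)*conj(0) + 2*(2)*conj(0) + 2*(2)*conj(0)]
      = (1/8)[(24) + (-8) + (0) + (0) + (0)] = 16/8 = 2
Dimension check: dim(rho) = sum (mult * dim) = 3*1 + 1*1 + 2*1 + 2*1 + 2*2 = 12 = chi_rho(e) = 12.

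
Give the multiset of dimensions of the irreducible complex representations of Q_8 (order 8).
Dimensions: 1, 1, 1, 1, 2

Derivation: There are 5 irreducibles (= number of conjugacy classes). Their dimensions d_i satisfy sum d_i^2 = |G| = 8: 1 + 1 + 1 + 1 + 4 = 8.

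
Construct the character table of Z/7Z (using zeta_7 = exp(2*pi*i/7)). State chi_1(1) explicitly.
Character table of Z/7Z (irreps indexed chi_0,...,chi_6 with chi_k(m) = zeta_7^(k*m), zeta_7 = exp(2*pi*i/7)):
  irrep \ class  {0} (size 1)  {1} (size 1)    {2} (size 1)    {3} (size 1)    {4} (size 1)    {5} (size 1)    {6} (size 1)  
  chi_0          1             1               1               1               1               1               1             
  chi_1          1             exp(2*I*pi/7)   exp(4*I*pi/7)   exp(6*I*pi/7)   exp(-6*I*pi/7)  exp(-4*I*pi/7)  exp(-2*I*pi/7)
  chi_2          1             exp(4*I*pi/7)   exp(-6*I*pi/7)  exp(-2*I*pi/7)  exp(2*I*pi/7)   exp(6*I*pi/7)   exp(-4*I*pi/7)
  chi_3          1             exp(6*I*pi/7)   exp(-2*I*pi/7)  exp(4*I*pi/7)   exp(-4*I*pi/7)  exp(2*I*pi/7)   exp(-6*I*pi/7)
  chi_4          1             exp(-6*I*pi/7)  exp(2*I*pi/7)   exp(-4*I*pi/7)  exp(4*I*pi/7)   exp(-2*I*pi/7)  exp(6*I*pi/7) 
  chi_5          1             exp(-4*I*pi/7)  exp(6*I*pi/7)   exp(2*I*pi/7)   exp(-2*I*pi/7)  exp(-6*I*pi/7)  exp(4*I*pi/7) 
  chi_6          1             exp(-2*I*pi/7)  exp(-4*I*pi/7)  exp(-6*I*pi/7)  exp(6*I*pi/7)   exp(4*I*pi/7)   exp(2*I*pi/7) 

Spot check: chi_1(1) = zeta_7^(1*1) = zeta_7^1 = exp(2*I*pi/7).

Reasoning: Z/7Z is abelian, so all 7 irreducible complex representations are 1-dimensional. They are given by chi_k(m) = zeta_7^(k*m) for k = 0,...,6. Row orthogonality: sum_m chi_k(m) conj(chi_l(m)) = 7 * [k = l].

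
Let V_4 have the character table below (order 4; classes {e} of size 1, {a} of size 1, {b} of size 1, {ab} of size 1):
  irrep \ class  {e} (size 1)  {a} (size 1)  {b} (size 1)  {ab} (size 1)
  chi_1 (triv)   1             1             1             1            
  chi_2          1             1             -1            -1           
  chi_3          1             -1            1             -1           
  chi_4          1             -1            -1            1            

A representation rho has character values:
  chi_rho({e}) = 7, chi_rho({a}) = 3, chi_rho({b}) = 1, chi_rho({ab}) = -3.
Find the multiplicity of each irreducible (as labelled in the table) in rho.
Multiplicities: chi_1: 2, chi_2: 3, chi_3: 2, chi_4: 0.

Proof sketch: Use <chi_rho, chi> = (1/|G|) sum_C |C| * chi_rho(C) * conj(chi(C)) with |G| = 4 for each irreducible chi in the table:
  <chi_rho, chi_1> = (1/4)[1*(7)*conj(1) + 1*(3)*conj(1) + 1*(1)*conj(1) + 1*(-3)*conj(1)]
      = (1/4)[(7) + (3) + (1) + (-3)] = 8/4 = 2
  <chi_rho, chi_2> = (1/4)[1*(7)*conj(1) + 1*(3)*conj(1) + 1*(1)*conj(-1) + 1*(-3)*conj(-1)]
      = (1/4)[(7) + (3) + (-1) + (3)] = 12/4 = 3
  <chi_rho, chi_3> = (1/4)[1*(7)*conj(1) + 1*(3)*conj(-1) + 1*(1)*conj(1) + 1*(-3)*conj(-1)]
      = (1/4)[(7) + (-3) + (1) + (3)] = 8/4 = 2
  <chi_rho, chi_4> = (1/4)[1*(7)*conj(1) + 1*(3)*conj(-1) + 1*(1)*conj(-1) + 1*(-3)*conj(1)]
      = (1/4)[(7) + (-3) + (-1) + (-3)] = 0/4 = 0
Dimension check: dim(rho) = sum (mult * dim) = 2*1 + 3*1 + 2*1 + 0*1 = 7 = chi_rho(e) = 7.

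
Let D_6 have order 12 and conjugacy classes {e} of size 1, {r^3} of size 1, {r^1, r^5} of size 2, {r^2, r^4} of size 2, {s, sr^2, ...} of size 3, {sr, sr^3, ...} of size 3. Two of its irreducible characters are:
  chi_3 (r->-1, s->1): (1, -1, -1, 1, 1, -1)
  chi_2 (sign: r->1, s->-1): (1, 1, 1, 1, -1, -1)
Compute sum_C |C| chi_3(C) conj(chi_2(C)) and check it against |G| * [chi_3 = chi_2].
Sum = 0; so <chi_3, chi_2> = 0 (distinct irreducibles are orthogonal).

Solution. Compute term by term over conjugacy classes (|C| * chi_3(C) * conj(chi_2(C))):
  1*(1)*conj(1) + 1*(-1)*conj(1) + 2*(-1)*conj(1) + 2*(1)*conj(1) + 3*(1)*conj(-1) + 3*(-1)*conj(-1)
  = (1) + (-1) + (-2) + (2) + (-3) + (3)
  = 0.
Dividing by |G| = 12 gives 0/12 = 0, matching the row-orthogonality relation <chi_3, chi_2> = [chi_3 = chi_2].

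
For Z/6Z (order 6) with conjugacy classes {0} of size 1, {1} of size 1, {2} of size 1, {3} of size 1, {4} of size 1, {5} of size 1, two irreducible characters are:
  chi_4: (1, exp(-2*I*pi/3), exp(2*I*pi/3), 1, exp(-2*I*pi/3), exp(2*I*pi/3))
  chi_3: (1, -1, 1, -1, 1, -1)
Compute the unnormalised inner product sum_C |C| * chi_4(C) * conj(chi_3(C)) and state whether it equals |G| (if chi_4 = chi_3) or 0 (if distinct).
Sum = 0; so <chi_4, chi_3> = 0 (distinct irreducibles are orthogonal).

Working: Compute term by term over conjugacy classes (|C| * chi_4(C) * conj(chi_3(C))):
  1*(1)*conj(1) + 1*(exp(-2*I*pi/3))*conj(-1) + 1*(exp(2*I*pi/3))*conj(1) + 1*(1)*conj(-1) + 1*(exp(-2*I*pi/3))*conj(1) + 1*(exp(2*I*pi/3))*conj(-1)
  = (1) + (-exp(-2*I*pi/3)) + (exp(2*I*pi/3)) + (-1) + (exp(-2*I*pi/3)) + (-exp(2*I*pi/3))
  = 0.
(Exp terms are combined using exp(i*s)*conj(exp(i*t)) = exp(i*(s-t)), and sums of them are collapsed using the identity that for every m > 1 the m distinct m-th roots of unity sum to 0, e.g. 1 + exp(2*I*pi/3) + exp(-2*I*pi/3) = 0.)
Dividing by |G| = 6 gives 0/6 = 0, matching the row-orthogonality relation <chi_4, chi_3> = [chi_4 = chi_3].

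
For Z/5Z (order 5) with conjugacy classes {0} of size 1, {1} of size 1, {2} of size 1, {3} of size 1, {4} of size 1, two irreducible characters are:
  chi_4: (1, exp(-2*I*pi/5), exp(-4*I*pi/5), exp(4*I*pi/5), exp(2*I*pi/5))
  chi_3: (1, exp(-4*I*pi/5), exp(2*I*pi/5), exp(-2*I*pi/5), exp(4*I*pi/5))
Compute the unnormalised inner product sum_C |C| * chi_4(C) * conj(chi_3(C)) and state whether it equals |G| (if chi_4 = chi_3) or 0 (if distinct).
Sum = 0; so <chi_4, chi_3> = 0 (distinct irreducibles are orthogonal).

Why: Compute term by term over conjugacy classes (|C| * chi_4(C) * conj(chi_3(C))):
  1*(1)*conj(1) + 1*(exp(-2*I*pi/5))*conj(exp(-4*I*pi/5)) + 1*(exp(-4*I*pi/5))*conj(exp(2*I*pi/5)) + 1*(exp(4*I*pi/5))*conj(exp(-2*I*pi/5)) + 1*(exp(2*I*pi/5))*conj(exp(4*I*pi/5))
  = (1) + (exp(2*I*pi/5)) + (exp(4*I*pi/5)) + (exp(-4*I*pi/5)) + (exp(-2*I*pi/5))
  = 0.
(Exp terms are combined using exp(i*s)*conj(exp(i*t)) = exp(i*(s-t)), and sums of them are collapsed using the identity that for every m > 1 the m distinct m-th roots of unity sum to 0, e.g. 1 + exp(2*I*pi/3) + exp(-2*I*pi/3) = 0.)
Dividing by |G| = 5 gives 0/5 = 0, matching the row-orthogonality relation <chi_4, chi_3> = [chi_4 = chi_3].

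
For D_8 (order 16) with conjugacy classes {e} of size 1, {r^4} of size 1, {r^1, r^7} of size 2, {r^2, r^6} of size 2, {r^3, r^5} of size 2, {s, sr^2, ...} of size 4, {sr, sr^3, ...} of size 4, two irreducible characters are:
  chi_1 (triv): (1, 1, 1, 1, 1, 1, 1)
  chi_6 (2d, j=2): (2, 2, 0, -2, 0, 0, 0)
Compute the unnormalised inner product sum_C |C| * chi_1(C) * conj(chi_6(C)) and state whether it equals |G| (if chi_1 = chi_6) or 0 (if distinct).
Sum = 0; so <chi_1, chi_6> = 0 (distinct irreducibles are orthogonal).

Solution. Compute term by term over conjugacy classes (|C| * chi_1(C) * conj(chi_6(C))):
  1*(1)*conj(2) + 1*(1)*conj(2) + 2*(1)*conj(0) + 2*(1)*conj(-2) + 2*(1)*conj(0) + 4*(1)*conj(0) + 4*(1)*conj(0)
  = (2) + (2) + (0) + (-4) + (0) + (0) + (0)
  = 0.
Dividing by |G| = 16 gives 0/16 = 0, matching the row-orthogonality relation <chi_1, chi_6> = [chi_1 = chi_6].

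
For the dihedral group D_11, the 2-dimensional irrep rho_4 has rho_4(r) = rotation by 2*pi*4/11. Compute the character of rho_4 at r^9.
chi_{rho_4}(r^9) = 2*cos(2*pi*4*9/11) = -2*cos(5*pi/11)

Argument: rho_4(r^9) is rotation by angle 2*pi*4*9/11, whose trace is 2*cos(2*pi*4*9/11) = -2*cos(5*pi/11).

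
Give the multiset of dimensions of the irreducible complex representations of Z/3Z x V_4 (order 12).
Dimensions: 1, 1, 1, 1, 1, 1, 1, 1, 1, 1, 1, 1

Reasoning: There are 12 irreducibles (= number of conjugacy classes). Their dimensions d_i satisfy sum d_i^2 = |G| = 12: 1 + 1 + 1 + 1 + 1 + 1 + 1 + 1 + 1 + 1 + 1 + 1 = 12. (For the product with Z/3Z: each of the 3 1-dim characters of Z/3Z tensors with each irrep of V_4, giving 3 copies of each V_4-dimension.)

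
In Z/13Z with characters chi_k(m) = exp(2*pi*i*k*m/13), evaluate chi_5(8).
chi_5(8) = zeta_13^40 = exp(2*I*pi/13)

Proof sketch: chi_5(8) = zeta_13^(5*8) = zeta_13^40. Since zeta_13^13 = 1, this equals zeta_13^1 = exp(2*pi*i*1/13) = exp(2*I*pi/13).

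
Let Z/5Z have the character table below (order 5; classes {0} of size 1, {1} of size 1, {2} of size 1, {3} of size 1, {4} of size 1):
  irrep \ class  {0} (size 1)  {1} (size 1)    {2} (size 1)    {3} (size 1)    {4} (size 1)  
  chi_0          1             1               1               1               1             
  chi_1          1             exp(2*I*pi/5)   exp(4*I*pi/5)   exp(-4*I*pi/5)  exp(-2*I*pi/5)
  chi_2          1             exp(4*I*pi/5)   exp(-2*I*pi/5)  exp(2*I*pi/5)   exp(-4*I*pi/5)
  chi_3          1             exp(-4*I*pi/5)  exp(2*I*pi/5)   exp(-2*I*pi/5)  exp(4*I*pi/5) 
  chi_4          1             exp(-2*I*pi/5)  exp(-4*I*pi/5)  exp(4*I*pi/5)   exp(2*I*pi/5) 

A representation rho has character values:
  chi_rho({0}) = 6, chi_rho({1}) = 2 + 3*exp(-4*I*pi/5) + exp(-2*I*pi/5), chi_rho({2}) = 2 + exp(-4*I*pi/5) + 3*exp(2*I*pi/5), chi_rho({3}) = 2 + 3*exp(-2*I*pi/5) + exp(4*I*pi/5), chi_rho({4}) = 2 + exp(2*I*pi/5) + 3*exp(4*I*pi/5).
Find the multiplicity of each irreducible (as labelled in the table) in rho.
Multiplicities: chi_0: 2, chi_1: 0, chi_2: 0, chi_3: 3, chi_4: 1.

Proof sketch: Use <chi_rho, chi> = (1/|G|) sum_C |C| * chi_rho(C) * conj(chi(C)) with |G| = 5 for each irreducible chi in the table:
  <chi_rho, chi_0> = (1/5)[1*(6)*conj(1) + 1*(2 + 3*exp(-4*I*pi/5) + exp(-2*I*pi/5))*conj(1) + 1*(2 + exp(-4*I*pi/5) + 3*exp(2*I*pi/5))*conj(1) + 1*(2 + 3*exp(-2*I*pi/5) + exp(4*I*pi/5))*conj(1) + 1*(2 + exp(2*I*pi/5) + 3*exp(4*I*pi/5))*conj(1)]
      = (1/5)[(6) + (2 + 3*exp(-4*I*pi/5) + exp(-2*I*pi/5)) + (2 + exp(-4*I*pi/5) + 3*exp(2*I*pi/5)) + (2 + 3*exp(-2*I*pi/5) + exp(4*I*pi/5)) + (2 + exp(2*I*pi/5) + 3*exp(4*I*pi/5))] = 10/5 = 2
  <chi_rho, chi_1> = (1/5)[1*(6)*conj(1) + 1*(2 + 3*exp(-4*I*pi/5) + exp(-2*I*pi/5))*conj(exp(2*I*pi/5)) + 1*(2 + exp(-4*I*pi/5) + 3*exp(2*I*pi/5))*conj(exp(4*I*pi/5)) + 1*(2 + 3*exp(-2*I*pi/5) + exp(4*I*pi/5))*conj(exp(-4*I*pi/5)) + 1*(2 + exp(2*I*pi/5) + 3*exp(4*I*pi/5))*conj(exp(-2*I*pi/5))]
      = (1/5)[(6) + (2*exp(-2*I*pi/5) + exp(-4*I*pi/5) + 3*exp(4*I*pi/5)) + (3*exp(-2*I*pi/5) + 2*exp(-4*I*pi/5) + exp(2*I*pi/5)) + (exp(-2*I*pi/5) + 2*exp(4*I*pi/5) + 3*exp(2*I*pi/5)) + (3*exp(-4*I*pi/5) + exp(4*I*pi/5) + 2*exp(2*I*pi/5))] = 0/5 = 0
  <chi_rho, chi_2> = (1/5)[1*(6)*conj(1) + 1*(2 + 3*exp(-4*I*pi/5) + exp(-2*I*pi/5))*conj(exp(4*I*pi/5)) + 1*(2 + exp(-4*I*pi/5) + 3*exp(2*I*pi/5))*conj(exp(-2*I*pi/5)) + 1*(2 + 3*exp(-2*I*pi/5) + exp(4*I*pi/5))*conj(exp(2*I*pi/5)) + 1*(2 + exp(2*I*pi/5) + 3*exp(4*I*pi/5))*conj(exp(-4*I*pi/5))]
      = (1/5)[(6) + (2*exp(-4*I*pi/5) + exp(4*I*pi/5) + 3*exp(2*I*pi/5)) + (exp(-2*I*pi/5) + 3*exp(4*I*pi/5) + 2*exp(2*I*pi/5)) + (2*exp(-2*I*pi/5) + 3*exp(-4*I*pi/5) + exp(2*I*pi/5)) + (3*exp(-2*I*pi/5) + exp(-4*I*pi/5) + 2*exp(4*I*pi/5))] = 0/5 = 0
  <chi_rho, chi_3> = (1/5)[1*(6)*conj(1) + 1*(2 + 3*exp(-4*I*pi/5) + exp(-2*I*pi/5))*conj(exp(-4*I*pi/5)) + 1*(2 + exp(-4*I*pi/5) + 3*exp(2*I*pi/5))*conj(exp(2*I*pi/5)) + 1*(2 + 3*exp(-2*I*pi/5) + exp(4*I*pi/5))*conj(exp(-2*I*pi/5)) + 1*(2 + exp(2*I*pi/5) + 3*exp(4*I*pi/5))*conj(exp(4*I*pi/5))]
      = (1/5)[(6) + (3 + exp(2*I*pi/5) + 2*exp(4*I*pi/5)) + (3 + 2*exp(-2*I*pi/5) + exp(4*I*pi/5)) + (3 + exp(-4*I*pi/5) + 2*exp(2*I*pi/5)) + (3 + 2*exp(-4*I*pi/5) + exp(-2*I*pi/5))] = 15/5 = 3
  <chi_rho, chi_4> = (1/5)[1*(6)*conj(1) + 1*(2 + 3*exp(-4*I*pi/5) + exp(-2*I*pi/5))*conj(exp(-2*I*pi/5)) + 1*(2 + exp(-4*I*pi/5) + 3*exp(2*I*pi/5))*conj(exp(-4*I*pi/5)) + 1*(2 + 3*exp(-2*I*pi/5) + exp(4*I*pi/5))*conj(exp(4*I*pi/5)) + 1*(2 + exp(2*I*pi/5) + 3*exp(4*I*pi/5))*conj(exp(2*I*pi/5))]
      = (1/5)[(6) + (1 + 3*exp(-2*I*pi/5) + 2*exp(2*I*pi/5)) + (1 + 3*exp(-4*I*pi/5) + 2*exp(4*I*pi/5)) + (1 + 2*exp(-4*I*pi/5) + 3*exp(4*I*pi/5)) + (1 + 2*exp(-2*I*pi/5) + 3*exp(2*I*pi/5))] = 5/5 = 1
(Exp terms are combined using exp(i*s)*conj(exp(i*t)) = exp(i*(s-t)), and sums of them are collapsed using the identity that for every m > 1 the m distinct m-th roots of unity sum to 0, e.g. 1 + exp(2*I*pi/3) + exp(-2*I*pi/3) = 0.)
Dimension check: dim(rho) = sum (mult * dim) = 2*1 + 0*1 + 0*1 + 3*1 + 1*1 = 6 = chi_rho(e) = 6.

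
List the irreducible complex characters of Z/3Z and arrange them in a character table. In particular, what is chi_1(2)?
Character table of Z/3Z (irreps indexed chi_0,...,chi_2 with chi_k(m) = zeta_3^(k*m), zeta_3 = exp(2*pi*i/3)):
  irrep \ class  {0} (size 1)  {1} (size 1)    {2} (size 1)  
  chi_0          1             1               1             
  chi_1          1             exp(2*I*pi/3)   exp(-2*I*pi/3)
  chi_2          1             exp(-2*I*pi/3)  exp(2*I*pi/3) 

Spot check: chi_1(2) = zeta_3^(1*2) = zeta_3^2 = exp(-2*I*pi/3).

Proof sketch: Z/3Z is abelian, so all 3 irreducible complex representations are 1-dimensional. They are given by chi_k(m) = zeta_3^(k*m) for k = 0,...,2. Row orthogonality: sum_m chi_k(m) conj(chi_l(m)) = 3 * [k = l].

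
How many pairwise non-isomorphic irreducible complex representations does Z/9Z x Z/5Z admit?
45

Derivation: The number of irreducible complex representations of a finite group equals its number of conjugacy classes. Z/9Z x Z/5Z is abelian of order 45, so every element is its own conjugacy class: 45 classes, so Z/9Z x Z/5Z (order 45) has exactly 45 irreducible complex representations.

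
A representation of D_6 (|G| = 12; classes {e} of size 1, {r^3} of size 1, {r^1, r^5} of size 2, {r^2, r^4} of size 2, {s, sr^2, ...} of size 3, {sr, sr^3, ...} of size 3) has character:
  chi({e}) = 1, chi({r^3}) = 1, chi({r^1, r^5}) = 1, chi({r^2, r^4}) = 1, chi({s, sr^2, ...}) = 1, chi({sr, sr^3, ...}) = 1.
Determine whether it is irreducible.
Irreducible: <chi, chi> = 1.

Argument: <chi, chi> = (1/|G|) sum_C |C| * |chi(C)|^2 = (1/12)[1*|1|^2 + 1*|1|^2 + 2*|1|^2 + 2*|1|^2 + 3*|1|^2 + 3*|1|^2]
  = (1/12)[(1) + (1) + (2) + (2) + (3) + (3)] = 12/12 = 1.
A character is irreducible iff <chi, chi> = 1, so this representation is irreducible.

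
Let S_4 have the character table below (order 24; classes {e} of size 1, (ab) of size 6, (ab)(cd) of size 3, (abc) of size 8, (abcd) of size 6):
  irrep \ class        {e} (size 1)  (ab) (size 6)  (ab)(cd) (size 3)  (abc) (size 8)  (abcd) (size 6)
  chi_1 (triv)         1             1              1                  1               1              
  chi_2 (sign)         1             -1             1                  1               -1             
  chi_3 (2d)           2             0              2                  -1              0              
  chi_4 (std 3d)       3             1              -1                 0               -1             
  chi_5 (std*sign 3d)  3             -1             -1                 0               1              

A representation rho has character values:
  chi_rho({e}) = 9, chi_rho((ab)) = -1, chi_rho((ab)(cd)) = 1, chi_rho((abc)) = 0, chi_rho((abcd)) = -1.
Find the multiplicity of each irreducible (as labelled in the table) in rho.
Multiplicities: chi_1: 0, chi_2: 1, chi_3: 1, chi_4: 1, chi_5: 1.

Argument: Use <chi_rho, chi> = (1/|G|) sum_C |C| * chi_rho(C) * conj(chi(C)) with |G| = 24 for each irreducible chi in the table:
  <chi_rho, chi_1> = (1/24)[1*(9)*conj(1) + 6*(-1)*conj(1) + 3*(1)*conj(1) + 8*(0)*conj(1) + 6*(-1)*conj(1)]
      = (1/24)[(9) + (-6) + (3) + (0) + (-6)] = 0/24 = 0
  <chi_rho, chi_2> = (1/24)[1*(9)*conj(1) + 6*(-1)*conj(-1) + 3*(1)*conj(1) + 8*(0)*conj(1) + 6*(-1)*conj(-1)]
      = (1/24)[(9) + (6) + (3) + (0) + (6)] = 24/24 = 1
  <chi_rho, chi_3> = (1/24)[1*(9)*conj(2) + 6*(-1)*conj(0) + 3*(1)*conj(2) + 8*(0)*conj(-1) + 6*(-1)*conj(0)]
      = (1/24)[(18) + (0) + (6) + (0) + (0)] = 24/24 = 1
  <chi_rho, chi_4> = (1/24)[1*(9)*conj(3) + 6*(-1)*conj(1) + 3*(1)*conj(-1) + 8*(0)*conj(0) + 6*(-1)*conj(-1)]
      = (1/24)[(27) + (-6) + (-3) + (0) + (6)] = 24/24 = 1
  <chi_rho, chi_5> = (1/24)[1*(9)*conj(3) + 6*(-1)*conj(-1) + 3*(1)*conj(-1) + 8*(0)*conj(0) + 6*(-1)*conj(1)]
      = (1/24)[(27) + (6) + (-3) + (0) + (-6)] = 24/24 = 1
Dimension check: dim(rho) = sum (mult * dim) = 0*1 + 1*1 + 1*2 + 1*3 + 1*3 = 9 = chi_rho(e) = 9.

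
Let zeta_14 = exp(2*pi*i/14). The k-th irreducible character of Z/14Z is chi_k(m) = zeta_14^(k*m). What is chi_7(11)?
chi_7(11) = zeta_14^77 = -1

Explanation: chi_7(11) = zeta_14^(7*11) = zeta_14^77. Since zeta_14^14 = 1, this equals zeta_14^7 = exp(2*pi*i*7/14) = -1.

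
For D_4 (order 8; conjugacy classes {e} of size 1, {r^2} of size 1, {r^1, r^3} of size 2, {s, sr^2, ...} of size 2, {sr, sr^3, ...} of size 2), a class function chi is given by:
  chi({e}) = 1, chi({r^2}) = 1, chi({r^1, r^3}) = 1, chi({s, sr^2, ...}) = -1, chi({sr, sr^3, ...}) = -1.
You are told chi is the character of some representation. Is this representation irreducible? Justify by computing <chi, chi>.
Irreducible: <chi, chi> = 1.

Explanation: <chi, chi> = (1/|G|) sum_C |C| * |chi(C)|^2 = (1/8)[1*|1|^2 + 1*|1|^2 + 2*|1|^2 + 2*|-1|^2 + 2*|-1|^2]
  = (1/8)[(1) + (1) + (2) + (2) + (2)] = 8/8 = 1.
A character is irreducible iff <chi, chi> = 1, so this representation is irreducible.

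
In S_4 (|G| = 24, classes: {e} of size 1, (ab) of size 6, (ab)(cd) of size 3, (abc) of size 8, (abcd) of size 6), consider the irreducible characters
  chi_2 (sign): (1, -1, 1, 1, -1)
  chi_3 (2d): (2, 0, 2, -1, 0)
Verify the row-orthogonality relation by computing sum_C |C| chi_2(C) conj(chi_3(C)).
Sum = 0; so <chi_2, chi_3> = 0 (distinct irreducibles are orthogonal).

Compute term by term over conjugacy classes (|C| * chi_2(C) * conj(chi_3(C))):
  1*(1)*conj(2) + 6*(-1)*conj(0) + 3*(1)*conj(2) + 8*(1)*conj(-1) + 6*(-1)*conj(0)
  = (2) + (0) + (6) + (-8) + (0)
  = 0.
Dividing by |G| = 24 gives 0/24 = 0, matching the row-orthogonality relation <chi_2, chi_3> = [chi_2 = chi_3].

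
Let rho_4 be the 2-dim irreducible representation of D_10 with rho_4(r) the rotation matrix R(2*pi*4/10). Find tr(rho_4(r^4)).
chi_{rho_4}(r^4) = 2*cos(2*pi*4*4/10) = -sqrt(5)/2 - 1/2

Solution. rho_4(r^4) is rotation by angle 2*pi*4*4/10, whose trace is 2*cos(2*pi*4*4/10) = -sqrt(5)/2 - 1/2.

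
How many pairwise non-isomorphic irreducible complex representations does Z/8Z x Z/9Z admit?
72

Details: The number of irreducible complex representations of a finite group equals its number of conjugacy classes. Z/8Z x Z/9Z is abelian of order 72, so every element is its own conjugacy class: 72 classes, so Z/8Z x Z/9Z (order 72) has exactly 72 irreducible complex representations.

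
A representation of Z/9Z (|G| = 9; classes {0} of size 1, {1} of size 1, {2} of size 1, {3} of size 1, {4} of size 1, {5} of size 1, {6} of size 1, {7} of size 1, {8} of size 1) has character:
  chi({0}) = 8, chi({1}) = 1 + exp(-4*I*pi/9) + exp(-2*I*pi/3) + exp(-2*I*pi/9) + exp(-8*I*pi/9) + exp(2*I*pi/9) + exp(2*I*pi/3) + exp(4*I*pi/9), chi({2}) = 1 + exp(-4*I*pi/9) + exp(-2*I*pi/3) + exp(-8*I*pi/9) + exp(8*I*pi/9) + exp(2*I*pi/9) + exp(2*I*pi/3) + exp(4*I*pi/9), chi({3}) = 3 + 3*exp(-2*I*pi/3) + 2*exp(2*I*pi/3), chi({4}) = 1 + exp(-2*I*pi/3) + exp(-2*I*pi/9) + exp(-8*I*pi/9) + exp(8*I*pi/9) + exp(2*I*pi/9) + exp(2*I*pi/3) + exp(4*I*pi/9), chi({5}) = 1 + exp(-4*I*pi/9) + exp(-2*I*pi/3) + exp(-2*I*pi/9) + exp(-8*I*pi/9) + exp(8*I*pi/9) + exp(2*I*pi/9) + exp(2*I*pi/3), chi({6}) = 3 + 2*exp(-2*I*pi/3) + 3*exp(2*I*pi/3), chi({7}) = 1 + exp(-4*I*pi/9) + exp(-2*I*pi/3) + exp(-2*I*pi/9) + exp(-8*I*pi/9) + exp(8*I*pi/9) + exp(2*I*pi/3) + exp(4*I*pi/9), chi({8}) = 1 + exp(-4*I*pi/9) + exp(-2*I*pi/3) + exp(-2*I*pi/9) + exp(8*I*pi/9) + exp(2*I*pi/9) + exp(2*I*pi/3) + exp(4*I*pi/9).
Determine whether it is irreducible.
Not irreducible (reducible): <chi, chi> = 8 > 1.

Proof sketch: <chi, chi> = (1/|G|) sum_C |C| * |chi(C)|^2 = (1/9)[1*|8|^2 + 1*|1 + exp(-4*I*pi/9) + exp(-2*I*pi/3) + exp(-2*I*pi/9) + exp(-8*I*pi/9) + exp(2*I*pi/9) + exp(2*I*pi/3) + exp(4*I*pi/9)|^2 + 1*|1 + exp(-4*I*pi/9) + exp(-2*I*pi/3) + exp(-8*I*pi/9) + exp(8*I*pi/9) + exp(2*I*pi/9) + exp(2*I*pi/3) + exp(4*I*pi/9)|^2 + 1*|3 + 3*exp(-2*I*pi/3) + 2*exp(2*I*pi/3)|^2 + 1*|1 + exp(-2*I*pi/3) + exp(-2*I*pi/9) + exp(-8*I*pi/9) + exp(8*I*pi/9) + exp(2*I*pi/9) + exp(2*I*pi/3) + exp(4*I*pi/9)|^2 + 1*|1 + exp(-4*I*pi/9) + exp(-2*I*pi/3) + exp(-2*I*pi/9) + exp(-8*I*pi/9) + exp(8*I*pi/9) + exp(2*I*pi/9) + exp(2*I*pi/3)|^2 + 1*|3 + 2*exp(-2*I*pi/3) + 3*exp(2*I*pi/3)|^2 + 1*|1 + exp(-4*I*pi/9) + exp(-2*I*pi/3) + exp(-2*I*pi/9) + exp(-8*I*pi/9) + exp(8*I*pi/9) + exp(2*I*pi/3) + exp(4*I*pi/9)|^2 + 1*|1 + exp(-4*I*pi/9) + exp(-2*I*pi/3) + exp(-2*I*pi/9) + exp(8*I*pi/9) + exp(2*I*pi/9) + exp(2*I*pi/3) + exp(4*I*pi/9)|^2]
  = (1/9)[(64) + (1) + (1) + (1) + (1) + (1) + (1) + (1) + (1)] = 72/9 = 8.
(Exp terms are combined using exp(i*s)*conj(exp(i*t)) = exp(i*(s-t)), and sums of them are collapsed using the identity that for every m > 1 the m distinct m-th roots of unity sum to 0, e.g. 1 + exp(2*I*pi/3) + exp(-2*I*pi/3) = 0.)
A character is irreducible iff <chi, chi> = 1, so this representation is reducible.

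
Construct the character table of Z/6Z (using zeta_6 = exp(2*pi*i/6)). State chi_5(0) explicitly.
Character table of Z/6Z (irreps indexed chi_0,...,chi_5 with chi_k(m) = zeta_6^(k*m), zeta_6 = exp(2*pi*i/6)):
  irrep \ class  {0} (size 1)  {1} (size 1)    {2} (size 1)    {3} (size 1)  {4} (size 1)    {5} (size 1)  
  chi_0          1             1               1               1             1               1             
  chi_1          1             exp(I*pi/3)     exp(2*I*pi/3)   -1            exp(-2*I*pi/3)  exp(-I*pi/3)  
  chi_2          1             exp(2*I*pi/3)   exp(-2*I*pi/3)  1             exp(2*I*pi/3)   exp(-2*I*pi/3)
  chi_3          1             -1              1               -1            1               -1            
  chi_4          1             exp(-2*I*pi/3)  exp(2*I*pi/3)   1             exp(-2*I*pi/3)  exp(2*I*pi/3) 
  chi_5          1             exp(-I*pi/3)    exp(-2*I*pi/3)  -1            exp(2*I*pi/3)   exp(I*pi/3)   

Spot check: chi_5(0) = zeta_6^(5*0) = zeta_6^0 = 1.

Why: Z/6Z is abelian, so all 6 irreducible complex representations are 1-dimensional. They are given by chi_k(m) = zeta_6^(k*m) for k = 0,...,5. Row orthogonality: sum_m chi_k(m) conj(chi_l(m)) = 6 * [k = l].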